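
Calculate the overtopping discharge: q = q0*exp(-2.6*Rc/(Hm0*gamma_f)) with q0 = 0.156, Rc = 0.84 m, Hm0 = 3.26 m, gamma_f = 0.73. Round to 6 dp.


q = q0 * exp(-2.6 * Rc / (Hm0 * gamma_f))
Exponent = -2.6 * 0.84 / (3.26 * 0.73)
= -2.6 * 0.84 / 2.3798
= -0.917724
exp(-0.917724) = 0.399427
q = 0.156 * 0.399427
q = 0.062311 m^3/s/m

0.062311


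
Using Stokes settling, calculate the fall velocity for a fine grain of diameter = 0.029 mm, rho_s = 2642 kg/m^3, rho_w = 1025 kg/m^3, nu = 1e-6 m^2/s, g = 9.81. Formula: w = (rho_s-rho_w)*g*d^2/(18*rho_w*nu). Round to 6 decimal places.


w = (rho_s - rho_w) * g * d^2 / (18 * rho_w * nu)
d = 0.029 mm = 0.000029 m
rho_s - rho_w = 2642 - 1025 = 1617
Numerator = 1617 * 9.81 * (0.000029)^2 = 0.000013340590
Denominator = 18 * 1025 * 1e-6 = 0.018450
w = 0.000723 m/s

0.000723


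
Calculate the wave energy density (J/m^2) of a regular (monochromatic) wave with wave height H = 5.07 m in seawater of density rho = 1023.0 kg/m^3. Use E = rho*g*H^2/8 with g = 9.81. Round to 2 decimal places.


E = (1/8) * rho * g * H^2
E = (1/8) * 1023.0 * 9.81 * 5.07^2
E = 0.125 * 1023.0 * 9.81 * 25.7049
E = 32245.61 J/m^2

32245.61


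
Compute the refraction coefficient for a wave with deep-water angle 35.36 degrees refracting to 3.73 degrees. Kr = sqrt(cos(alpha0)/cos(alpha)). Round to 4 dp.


Kr = sqrt(cos(alpha0) / cos(alpha))
cos(35.36) = 0.815532
cos(3.73) = 0.997882
Kr = sqrt(0.815532 / 0.997882)
Kr = sqrt(0.817263)
Kr = 0.9040

0.9040


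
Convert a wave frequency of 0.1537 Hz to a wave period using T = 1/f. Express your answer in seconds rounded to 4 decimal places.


T = 1 / f
T = 1 / 0.1537
T = 6.5062 s

6.5062


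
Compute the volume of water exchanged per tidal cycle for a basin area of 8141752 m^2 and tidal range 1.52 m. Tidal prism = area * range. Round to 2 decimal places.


Tidal prism = Area * Tidal range
P = 8141752 * 1.52
P = 12375463.04 m^3

12375463.04


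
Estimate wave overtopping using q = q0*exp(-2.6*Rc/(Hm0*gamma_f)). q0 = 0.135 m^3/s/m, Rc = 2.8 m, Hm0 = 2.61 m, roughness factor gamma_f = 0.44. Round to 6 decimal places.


q = q0 * exp(-2.6 * Rc / (Hm0 * gamma_f))
Exponent = -2.6 * 2.8 / (2.61 * 0.44)
= -2.6 * 2.8 / 1.1484
= -6.339255
exp(-6.339255) = 0.001766
q = 0.135 * 0.001766
q = 0.000238 m^3/s/m

0.000238


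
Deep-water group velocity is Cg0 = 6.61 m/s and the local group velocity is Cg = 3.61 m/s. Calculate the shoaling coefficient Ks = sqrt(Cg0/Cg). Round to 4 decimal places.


Ks = sqrt(Cg0 / Cg)
Ks = sqrt(6.61 / 3.61)
Ks = sqrt(1.8310)
Ks = 1.3532

1.3532


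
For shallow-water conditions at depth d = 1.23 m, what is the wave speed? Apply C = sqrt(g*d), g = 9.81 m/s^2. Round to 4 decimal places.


Using the shallow-water approximation:
C = sqrt(g * d) = sqrt(9.81 * 1.23)
C = sqrt(12.0663)
C = 3.4737 m/s

3.4737


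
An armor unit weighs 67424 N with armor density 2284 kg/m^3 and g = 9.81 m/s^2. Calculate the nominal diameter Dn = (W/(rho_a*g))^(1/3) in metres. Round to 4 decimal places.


V = W / (rho_a * g)
V = 67424 / (2284 * 9.81)
V = 67424 / 22406.04
V = 3.009189 m^3
Dn = V^(1/3) = 3.009189^(1/3)
Dn = 1.4437 m

1.4437


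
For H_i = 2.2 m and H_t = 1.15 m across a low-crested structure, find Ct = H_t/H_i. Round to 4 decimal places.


Ct = H_t / H_i
Ct = 1.15 / 2.2
Ct = 0.5227

0.5227


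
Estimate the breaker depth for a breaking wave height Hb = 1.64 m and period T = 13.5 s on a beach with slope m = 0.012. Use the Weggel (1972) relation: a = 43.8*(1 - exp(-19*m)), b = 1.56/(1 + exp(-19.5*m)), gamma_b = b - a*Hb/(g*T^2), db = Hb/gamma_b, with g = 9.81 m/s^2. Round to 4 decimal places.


a = 43.8 * (1 - exp(-19 * m))
exp(-19 * 0.012) = exp(-0.2280) = 0.796124
a = 43.8 * (1 - 0.796124) = 8.929757
b = 1.56 / (1 + exp(-19.5 * m))
exp(-19.5 * 0.012) = exp(-0.2340) = 0.791362
b = 1.56 / (1 + 0.791362) = 0.870846
Hb / (g * T^2) = 1.64 / (9.81 * 13.5^2) = 1.64 / 1787.8725 = 0.00091729
gamma_b = b - a * Hb/(g*T^2) = 0.870846 - 8.929757 * 0.00091729 = 0.862655
db = Hb / gamma_b = 1.64 / 0.862655
db = 1.9011 m

1.9011


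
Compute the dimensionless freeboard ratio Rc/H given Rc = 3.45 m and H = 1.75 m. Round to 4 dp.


Relative freeboard = Rc / H
= 3.45 / 1.75
= 1.9714

1.9714


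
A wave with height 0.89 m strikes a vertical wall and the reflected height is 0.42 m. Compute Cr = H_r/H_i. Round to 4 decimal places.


Cr = H_r / H_i
Cr = 0.42 / 0.89
Cr = 0.4719

0.4719


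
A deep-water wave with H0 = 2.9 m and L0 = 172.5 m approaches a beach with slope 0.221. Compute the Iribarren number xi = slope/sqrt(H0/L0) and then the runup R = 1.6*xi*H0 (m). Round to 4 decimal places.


xi = slope / sqrt(H0/L0)
H0/L0 = 2.9/172.5 = 0.016812
sqrt(0.016812) = 0.129660
xi = 0.221 / 0.129660 = 1.704464
R = 1.6 * xi * H0 = 1.6 * 1.704464 * 2.9
R = 7.9087 m

7.9087


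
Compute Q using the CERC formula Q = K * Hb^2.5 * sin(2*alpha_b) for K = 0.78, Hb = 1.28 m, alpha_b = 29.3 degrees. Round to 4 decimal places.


Q = K * Hb^2.5 * sin(2 * alpha_b)
Hb^2.5 = 1.28^2.5 = 1.853638
sin(2 * 29.3) = sin(58.6) = 0.853551
Q = 0.78 * 1.853638 * 0.853551
Q = 1.2341 m^3/s

1.2341


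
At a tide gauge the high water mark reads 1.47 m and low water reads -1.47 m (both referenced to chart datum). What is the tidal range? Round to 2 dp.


Tidal range = High water - Low water
Tidal range = 1.47 - (-1.47)
Tidal range = 2.94 m

2.94


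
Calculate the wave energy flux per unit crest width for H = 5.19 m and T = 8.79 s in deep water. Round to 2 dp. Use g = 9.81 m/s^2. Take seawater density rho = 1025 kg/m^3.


P = rho * g^2 * H^2 * T / (32 * pi)
P = 1025 * 9.81^2 * 5.19^2 * 8.79 / (32 * pi)
P = 1025 * 96.2361 * 26.9361 * 8.79 / 100.53096
P = 232319.48 W/m

232319.48


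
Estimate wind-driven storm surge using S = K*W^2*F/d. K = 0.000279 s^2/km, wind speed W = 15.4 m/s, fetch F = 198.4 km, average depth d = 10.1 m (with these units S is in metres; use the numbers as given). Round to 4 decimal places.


S = K * W^2 * F / d
W^2 = 15.4^2 = 237.16
S = 0.000279 * 237.16 * 198.4 / 10.1
Numerator = 0.000279 * 237.16 * 198.4 = 13.127660
S = 13.127660 / 10.1 = 1.2998 m

1.2998


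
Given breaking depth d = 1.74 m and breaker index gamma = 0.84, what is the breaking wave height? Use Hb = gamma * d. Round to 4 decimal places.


Hb = gamma * d
Hb = 0.84 * 1.74
Hb = 1.4616 m

1.4616


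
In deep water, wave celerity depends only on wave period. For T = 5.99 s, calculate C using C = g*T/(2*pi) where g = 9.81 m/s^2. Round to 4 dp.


We use the deep-water celerity formula:
C = g * T / (2 * pi)
C = 9.81 * 5.99 / (2 * 3.14159...)
C = 58.761900 / 6.283185
C = 9.3522 m/s

9.3522


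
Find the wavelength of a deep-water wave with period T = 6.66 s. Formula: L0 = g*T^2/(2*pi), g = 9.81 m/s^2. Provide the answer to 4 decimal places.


L0 = g * T^2 / (2 * pi)
L0 = 9.81 * 6.66^2 / (2 * pi)
L0 = 9.81 * 44.3556 / 6.28319
L0 = 435.1284 / 6.28319
L0 = 69.2528 m

69.2528


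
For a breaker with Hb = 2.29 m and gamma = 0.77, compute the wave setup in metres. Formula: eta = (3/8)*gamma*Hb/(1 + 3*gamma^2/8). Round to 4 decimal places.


eta = (3/8) * gamma * Hb / (1 + 3*gamma^2/8)
Numerator = (3/8) * 0.77 * 2.29 = 0.661238
Denominator = 1 + 3*0.77^2/8 = 1 + 0.222338 = 1.222338
eta = 0.661238 / 1.222338
eta = 0.5410 m

0.5410


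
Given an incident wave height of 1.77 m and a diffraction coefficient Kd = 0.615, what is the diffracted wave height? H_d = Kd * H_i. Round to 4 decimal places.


H_d = Kd * H_i
H_d = 0.615 * 1.77
H_d = 1.0886 m

1.0886


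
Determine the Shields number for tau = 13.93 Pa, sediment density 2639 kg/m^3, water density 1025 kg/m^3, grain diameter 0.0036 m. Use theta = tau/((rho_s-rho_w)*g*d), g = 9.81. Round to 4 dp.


theta = tau / ((rho_s - rho_w) * g * d)
rho_s - rho_w = 2639 - 1025 = 1614
Denominator = 1614 * 9.81 * 0.0036 = 57.000024
theta = 13.93 / 57.000024
theta = 0.2444

0.2444


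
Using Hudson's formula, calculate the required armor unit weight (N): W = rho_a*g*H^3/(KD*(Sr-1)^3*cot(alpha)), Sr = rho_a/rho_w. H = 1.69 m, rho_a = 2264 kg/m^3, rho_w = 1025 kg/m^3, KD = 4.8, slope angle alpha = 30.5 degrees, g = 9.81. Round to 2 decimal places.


Sr = rho_a / rho_w = 2264 / 1025 = 2.208780
(Sr - 1) = 1.208780
(Sr - 1)^3 = 1.766210
cot(30.5) = 1 / tan(30.5) = 1 / 0.589045 = 1.697663
Numerator = 2264 * 9.81 * 1.69^3 = 107202.6556
Denominator = 4.8 * 1.766210 * 1.697663 = 14.392461
W = 107202.6556 / 14.392461
W = 7448.53 N

7448.53


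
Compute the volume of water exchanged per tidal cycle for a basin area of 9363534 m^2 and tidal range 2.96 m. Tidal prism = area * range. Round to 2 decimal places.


Tidal prism = Area * Tidal range
P = 9363534 * 2.96
P = 27716060.64 m^3

27716060.64


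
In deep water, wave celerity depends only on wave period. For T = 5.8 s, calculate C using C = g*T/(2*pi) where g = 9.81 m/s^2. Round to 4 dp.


We use the deep-water celerity formula:
C = g * T / (2 * pi)
C = 9.81 * 5.8 / (2 * 3.14159...)
C = 56.898000 / 6.283185
C = 9.0556 m/s

9.0556


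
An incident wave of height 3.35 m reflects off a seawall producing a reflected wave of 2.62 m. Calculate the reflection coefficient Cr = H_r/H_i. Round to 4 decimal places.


Cr = H_r / H_i
Cr = 2.62 / 3.35
Cr = 0.7821

0.7821


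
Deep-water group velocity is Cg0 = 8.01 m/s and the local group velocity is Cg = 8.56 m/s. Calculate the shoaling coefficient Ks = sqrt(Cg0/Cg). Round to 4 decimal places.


Ks = sqrt(Cg0 / Cg)
Ks = sqrt(8.01 / 8.56)
Ks = sqrt(0.9357)
Ks = 0.9673

0.9673


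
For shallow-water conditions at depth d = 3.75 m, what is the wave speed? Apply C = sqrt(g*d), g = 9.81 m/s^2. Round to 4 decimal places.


Using the shallow-water approximation:
C = sqrt(g * d) = sqrt(9.81 * 3.75)
C = sqrt(36.7875)
C = 6.0653 m/s

6.0653


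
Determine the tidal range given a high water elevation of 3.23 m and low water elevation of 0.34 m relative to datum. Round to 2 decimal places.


Tidal range = High water - Low water
Tidal range = 3.23 - (0.34)
Tidal range = 2.89 m

2.89


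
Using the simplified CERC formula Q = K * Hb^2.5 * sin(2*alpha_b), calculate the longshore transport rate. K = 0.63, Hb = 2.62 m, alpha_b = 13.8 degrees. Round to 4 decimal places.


Q = K * Hb^2.5 * sin(2 * alpha_b)
Hb^2.5 = 2.62^2.5 = 11.111002
sin(2 * 13.8) = sin(27.6) = 0.463296
Q = 0.63 * 11.111002 * 0.463296
Q = 3.2430 m^3/s

3.2430


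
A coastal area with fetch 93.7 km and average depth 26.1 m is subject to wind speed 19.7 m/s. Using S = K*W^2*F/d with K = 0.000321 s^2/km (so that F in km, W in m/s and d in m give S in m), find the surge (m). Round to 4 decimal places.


S = K * W^2 * F / d
W^2 = 19.7^2 = 388.09
S = 0.000321 * 388.09 * 93.7 / 26.1
Numerator = 0.000321 * 388.09 * 93.7 = 11.672855
S = 11.672855 / 26.1 = 0.4472 m

0.4472


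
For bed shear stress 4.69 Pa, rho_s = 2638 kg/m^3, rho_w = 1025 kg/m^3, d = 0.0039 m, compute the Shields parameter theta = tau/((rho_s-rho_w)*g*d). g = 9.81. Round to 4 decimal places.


theta = tau / ((rho_s - rho_w) * g * d)
rho_s - rho_w = 2638 - 1025 = 1613
Denominator = 1613 * 9.81 * 0.0039 = 61.711767
theta = 4.69 / 61.711767
theta = 0.0760

0.0760


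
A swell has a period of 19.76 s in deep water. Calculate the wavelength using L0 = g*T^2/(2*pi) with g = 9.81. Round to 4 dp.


L0 = g * T^2 / (2 * pi)
L0 = 9.81 * 19.76^2 / (2 * pi)
L0 = 9.81 * 390.4576 / 6.28319
L0 = 3830.3891 / 6.28319
L0 = 609.6254 m

609.6254


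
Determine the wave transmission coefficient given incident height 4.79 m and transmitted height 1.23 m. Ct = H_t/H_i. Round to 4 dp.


Ct = H_t / H_i
Ct = 1.23 / 4.79
Ct = 0.2568

0.2568


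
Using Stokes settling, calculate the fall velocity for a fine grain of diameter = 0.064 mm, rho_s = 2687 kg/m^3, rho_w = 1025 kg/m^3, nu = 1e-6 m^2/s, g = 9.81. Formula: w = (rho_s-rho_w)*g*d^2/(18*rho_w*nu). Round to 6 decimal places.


w = (rho_s - rho_w) * g * d^2 / (18 * rho_w * nu)
d = 0.064 mm = 0.000064 m
rho_s - rho_w = 2687 - 1025 = 1662
Numerator = 1662 * 9.81 * (0.000064)^2 = 0.000066782085
Denominator = 18 * 1025 * 1e-6 = 0.018450
w = 0.003620 m/s

0.003620


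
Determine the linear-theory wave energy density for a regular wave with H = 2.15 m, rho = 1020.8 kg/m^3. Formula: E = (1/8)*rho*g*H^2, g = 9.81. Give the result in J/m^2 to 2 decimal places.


E = (1/8) * rho * g * H^2
E = (1/8) * 1020.8 * 9.81 * 2.15^2
E = 0.125 * 1020.8 * 9.81 * 4.6225
E = 5786.24 J/m^2

5786.24


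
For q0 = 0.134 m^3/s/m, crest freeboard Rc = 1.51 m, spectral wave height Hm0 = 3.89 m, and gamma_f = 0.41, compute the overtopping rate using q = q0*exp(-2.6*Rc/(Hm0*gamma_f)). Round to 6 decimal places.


q = q0 * exp(-2.6 * Rc / (Hm0 * gamma_f))
Exponent = -2.6 * 1.51 / (3.89 * 0.41)
= -2.6 * 1.51 / 1.5949
= -2.461596
exp(-2.461596) = 0.085299
q = 0.134 * 0.085299
q = 0.011430 m^3/s/m

0.011430


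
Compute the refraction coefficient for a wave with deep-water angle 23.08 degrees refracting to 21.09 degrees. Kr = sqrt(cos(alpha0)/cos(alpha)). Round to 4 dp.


Kr = sqrt(cos(alpha0) / cos(alpha))
cos(23.08) = 0.919958
cos(21.09) = 0.933016
Kr = sqrt(0.919958 / 0.933016)
Kr = sqrt(0.986005)
Kr = 0.9930

0.9930


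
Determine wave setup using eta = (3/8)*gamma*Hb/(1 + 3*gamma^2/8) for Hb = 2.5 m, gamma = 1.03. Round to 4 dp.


eta = (3/8) * gamma * Hb / (1 + 3*gamma^2/8)
Numerator = (3/8) * 1.03 * 2.5 = 0.965625
Denominator = 1 + 3*1.03^2/8 = 1 + 0.397838 = 1.397838
eta = 0.965625 / 1.397838
eta = 0.6908 m

0.6908


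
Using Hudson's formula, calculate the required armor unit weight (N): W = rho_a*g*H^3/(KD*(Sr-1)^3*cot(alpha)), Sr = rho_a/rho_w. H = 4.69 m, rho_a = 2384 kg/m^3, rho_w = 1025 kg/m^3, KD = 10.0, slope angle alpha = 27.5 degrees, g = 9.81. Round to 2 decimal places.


Sr = rho_a / rho_w = 2384 / 1025 = 2.325854
(Sr - 1) = 1.325854
(Sr - 1)^3 = 2.330702
cot(27.5) = 1 / tan(27.5) = 1 / 0.520567 = 1.920982
Numerator = 2384 * 9.81 * 4.69^3 = 2412647.0149
Denominator = 10.0 * 2.330702 * 1.920982 = 44.772371
W = 2412647.0149 / 44.772371
W = 53886.96 N

53886.96


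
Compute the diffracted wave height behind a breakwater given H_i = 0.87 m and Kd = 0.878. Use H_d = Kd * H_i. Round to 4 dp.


H_d = Kd * H_i
H_d = 0.878 * 0.87
H_d = 0.7639 m

0.7639


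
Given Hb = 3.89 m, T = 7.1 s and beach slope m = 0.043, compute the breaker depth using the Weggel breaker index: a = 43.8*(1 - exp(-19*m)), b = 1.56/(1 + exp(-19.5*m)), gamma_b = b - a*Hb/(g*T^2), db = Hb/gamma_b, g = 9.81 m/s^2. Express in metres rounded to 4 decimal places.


a = 43.8 * (1 - exp(-19 * m))
exp(-19 * 0.043) = exp(-0.8170) = 0.441755
a = 43.8 * (1 - 0.441755) = 24.451134
b = 1.56 / (1 + exp(-19.5 * m))
exp(-19.5 * 0.043) = exp(-0.8385) = 0.432359
b = 1.56 / (1 + 0.432359) = 1.089113
Hb / (g * T^2) = 3.89 / (9.81 * 7.1^2) = 3.89 / 494.5221 = 0.00786618
gamma_b = b - a * Hb/(g*T^2) = 1.089113 - 24.451134 * 0.00786618 = 0.896776
db = Hb / gamma_b = 3.89 / 0.896776
db = 4.3378 m

4.3378


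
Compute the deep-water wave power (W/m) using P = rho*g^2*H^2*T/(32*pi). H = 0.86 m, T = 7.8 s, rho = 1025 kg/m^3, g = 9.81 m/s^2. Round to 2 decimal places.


P = rho * g^2 * H^2 * T / (32 * pi)
P = 1025 * 9.81^2 * 0.86^2 * 7.8 / (32 * pi)
P = 1025 * 96.2361 * 0.7396 * 7.8 / 100.53096
P = 5660.48 W/m

5660.48


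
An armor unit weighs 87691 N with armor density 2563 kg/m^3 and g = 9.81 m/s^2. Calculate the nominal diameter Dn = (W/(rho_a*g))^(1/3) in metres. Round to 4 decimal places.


V = W / (rho_a * g)
V = 87691 / (2563 * 9.81)
V = 87691 / 25143.03
V = 3.487686 m^3
Dn = V^(1/3) = 3.487686^(1/3)
Dn = 1.5165 m

1.5165


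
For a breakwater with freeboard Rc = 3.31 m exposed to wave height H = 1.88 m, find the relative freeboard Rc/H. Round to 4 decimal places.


Relative freeboard = Rc / H
= 3.31 / 1.88
= 1.7606

1.7606


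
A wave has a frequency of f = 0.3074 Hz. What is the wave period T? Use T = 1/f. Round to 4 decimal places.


T = 1 / f
T = 1 / 0.3074
T = 3.2531 s

3.2531


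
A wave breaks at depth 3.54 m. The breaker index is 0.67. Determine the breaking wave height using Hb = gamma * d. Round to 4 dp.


Hb = gamma * d
Hb = 0.67 * 3.54
Hb = 2.3718 m

2.3718


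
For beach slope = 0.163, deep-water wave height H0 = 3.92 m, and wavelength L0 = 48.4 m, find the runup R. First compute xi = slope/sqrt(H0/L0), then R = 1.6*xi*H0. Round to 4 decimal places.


xi = slope / sqrt(H0/L0)
H0/L0 = 3.92/48.4 = 0.080992
sqrt(0.080992) = 0.284590
xi = 0.163 / 0.284590 = 0.572753
R = 1.6 * xi * H0 = 1.6 * 0.572753 * 3.92
R = 3.5923 m

3.5923


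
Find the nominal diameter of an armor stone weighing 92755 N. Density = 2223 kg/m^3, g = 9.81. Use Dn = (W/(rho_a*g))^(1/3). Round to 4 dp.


V = W / (rho_a * g)
V = 92755 / (2223 * 9.81)
V = 92755 / 21807.63
V = 4.253328 m^3
Dn = V^(1/3) = 4.253328^(1/3)
Dn = 1.6202 m

1.6202


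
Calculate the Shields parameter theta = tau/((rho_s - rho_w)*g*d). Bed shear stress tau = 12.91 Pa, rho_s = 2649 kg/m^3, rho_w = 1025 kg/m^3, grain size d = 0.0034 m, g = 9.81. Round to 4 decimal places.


theta = tau / ((rho_s - rho_w) * g * d)
rho_s - rho_w = 2649 - 1025 = 1624
Denominator = 1624 * 9.81 * 0.0034 = 54.166896
theta = 12.91 / 54.166896
theta = 0.2383

0.2383


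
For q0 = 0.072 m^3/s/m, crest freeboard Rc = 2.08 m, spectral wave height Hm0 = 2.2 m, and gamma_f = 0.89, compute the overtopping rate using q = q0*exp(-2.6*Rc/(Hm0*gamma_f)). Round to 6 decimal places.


q = q0 * exp(-2.6 * Rc / (Hm0 * gamma_f))
Exponent = -2.6 * 2.08 / (2.2 * 0.89)
= -2.6 * 2.08 / 1.9580
= -2.762002
exp(-2.762002) = 0.063165
q = 0.072 * 0.063165
q = 0.004548 m^3/s/m

0.004548


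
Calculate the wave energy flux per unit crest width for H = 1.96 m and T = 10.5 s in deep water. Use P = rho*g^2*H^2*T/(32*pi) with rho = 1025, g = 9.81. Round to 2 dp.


P = rho * g^2 * H^2 * T / (32 * pi)
P = 1025 * 9.81^2 * 1.96^2 * 10.5 / (32 * pi)
P = 1025 * 96.2361 * 3.8416 * 10.5 / 100.53096
P = 39578.88 W/m

39578.88


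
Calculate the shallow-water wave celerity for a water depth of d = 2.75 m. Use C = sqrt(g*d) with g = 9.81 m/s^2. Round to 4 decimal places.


Using the shallow-water approximation:
C = sqrt(g * d) = sqrt(9.81 * 2.75)
C = sqrt(26.9775)
C = 5.1940 m/s

5.1940


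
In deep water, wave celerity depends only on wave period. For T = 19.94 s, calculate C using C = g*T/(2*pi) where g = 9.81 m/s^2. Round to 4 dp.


We use the deep-water celerity formula:
C = g * T / (2 * pi)
C = 9.81 * 19.94 / (2 * 3.14159...)
C = 195.611400 / 6.283185
C = 31.1325 m/s

31.1325


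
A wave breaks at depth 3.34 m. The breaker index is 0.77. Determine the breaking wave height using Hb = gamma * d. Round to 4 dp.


Hb = gamma * d
Hb = 0.77 * 3.34
Hb = 2.5718 m

2.5718


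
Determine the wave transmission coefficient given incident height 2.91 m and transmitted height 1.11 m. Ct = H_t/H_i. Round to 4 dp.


Ct = H_t / H_i
Ct = 1.11 / 2.91
Ct = 0.3814

0.3814


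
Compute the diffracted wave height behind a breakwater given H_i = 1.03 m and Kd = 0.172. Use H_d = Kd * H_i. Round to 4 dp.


H_d = Kd * H_i
H_d = 0.172 * 1.03
H_d = 0.1772 m

0.1772


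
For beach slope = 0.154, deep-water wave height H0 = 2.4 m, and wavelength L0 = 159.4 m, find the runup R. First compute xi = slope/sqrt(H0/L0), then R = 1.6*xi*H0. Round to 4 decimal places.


xi = slope / sqrt(H0/L0)
H0/L0 = 2.4/159.4 = 0.015056
sqrt(0.015056) = 0.122705
xi = 0.154 / 0.122705 = 1.255045
R = 1.6 * xi * H0 = 1.6 * 1.255045 * 2.4
R = 4.8194 m

4.8194


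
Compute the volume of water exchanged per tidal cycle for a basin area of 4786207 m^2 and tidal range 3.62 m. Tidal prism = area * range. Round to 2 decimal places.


Tidal prism = Area * Tidal range
P = 4786207 * 3.62
P = 17326069.34 m^3

17326069.34


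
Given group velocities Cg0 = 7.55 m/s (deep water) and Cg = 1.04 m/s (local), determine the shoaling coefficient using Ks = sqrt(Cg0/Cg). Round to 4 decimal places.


Ks = sqrt(Cg0 / Cg)
Ks = sqrt(7.55 / 1.04)
Ks = sqrt(7.2596)
Ks = 2.6944

2.6944


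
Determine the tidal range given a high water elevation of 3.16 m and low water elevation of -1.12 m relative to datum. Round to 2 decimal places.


Tidal range = High water - Low water
Tidal range = 3.16 - (-1.12)
Tidal range = 4.28 m

4.28


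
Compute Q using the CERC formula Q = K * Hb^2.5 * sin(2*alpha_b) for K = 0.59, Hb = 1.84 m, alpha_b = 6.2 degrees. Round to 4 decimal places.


Q = K * Hb^2.5 * sin(2 * alpha_b)
Hb^2.5 = 1.84^2.5 = 4.592451
sin(2 * 6.2) = sin(12.4) = 0.214735
Q = 0.59 * 4.592451 * 0.214735
Q = 0.5818 m^3/s

0.5818


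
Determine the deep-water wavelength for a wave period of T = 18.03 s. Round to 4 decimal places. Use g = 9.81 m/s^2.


L0 = g * T^2 / (2 * pi)
L0 = 9.81 * 18.03^2 / (2 * pi)
L0 = 9.81 * 325.0809 / 6.28319
L0 = 3189.0436 / 6.28319
L0 = 507.5521 m

507.5521


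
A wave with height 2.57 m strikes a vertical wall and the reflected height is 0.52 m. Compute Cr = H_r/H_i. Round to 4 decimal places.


Cr = H_r / H_i
Cr = 0.52 / 2.57
Cr = 0.2023

0.2023


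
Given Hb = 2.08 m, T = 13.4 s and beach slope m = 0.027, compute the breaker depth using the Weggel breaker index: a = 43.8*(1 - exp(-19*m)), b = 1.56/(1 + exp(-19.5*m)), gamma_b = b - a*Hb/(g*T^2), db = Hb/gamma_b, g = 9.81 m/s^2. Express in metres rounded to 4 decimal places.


a = 43.8 * (1 - exp(-19 * m))
exp(-19 * 0.027) = exp(-0.5130) = 0.598697
a = 43.8 * (1 - 0.598697) = 17.577081
b = 1.56 / (1 + exp(-19.5 * m))
exp(-19.5 * 0.027) = exp(-0.5265) = 0.590669
b = 1.56 / (1 + 0.590669) = 0.980720
Hb / (g * T^2) = 2.08 / (9.81 * 13.4^2) = 2.08 / 1761.4836 = 0.00118082
gamma_b = b - a * Hb/(g*T^2) = 0.980720 - 17.577081 * 0.00118082 = 0.959964
db = Hb / gamma_b = 2.08 / 0.959964
db = 2.1667 m

2.1667


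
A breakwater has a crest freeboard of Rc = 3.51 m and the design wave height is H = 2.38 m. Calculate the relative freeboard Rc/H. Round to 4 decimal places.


Relative freeboard = Rc / H
= 3.51 / 2.38
= 1.4748

1.4748


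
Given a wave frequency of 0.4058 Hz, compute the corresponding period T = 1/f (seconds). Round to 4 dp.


T = 1 / f
T = 1 / 0.4058
T = 2.4643 s

2.4643


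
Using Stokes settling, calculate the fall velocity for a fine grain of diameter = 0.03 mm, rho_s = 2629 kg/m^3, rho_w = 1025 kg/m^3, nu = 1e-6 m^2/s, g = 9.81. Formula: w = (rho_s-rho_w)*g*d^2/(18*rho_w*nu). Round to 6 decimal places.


w = (rho_s - rho_w) * g * d^2 / (18 * rho_w * nu)
d = 0.03 mm = 0.000030 m
rho_s - rho_w = 2629 - 1025 = 1604
Numerator = 1604 * 9.81 * (0.000030)^2 = 0.000014161716
Denominator = 18 * 1025 * 1e-6 = 0.018450
w = 0.000768 m/s

0.000768


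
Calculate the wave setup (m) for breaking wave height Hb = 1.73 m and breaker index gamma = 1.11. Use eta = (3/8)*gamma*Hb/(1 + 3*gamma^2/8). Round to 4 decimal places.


eta = (3/8) * gamma * Hb / (1 + 3*gamma^2/8)
Numerator = (3/8) * 1.11 * 1.73 = 0.720113
Denominator = 1 + 3*1.11^2/8 = 1 + 0.462038 = 1.462038
eta = 0.720113 / 1.462038
eta = 0.4925 m

0.4925


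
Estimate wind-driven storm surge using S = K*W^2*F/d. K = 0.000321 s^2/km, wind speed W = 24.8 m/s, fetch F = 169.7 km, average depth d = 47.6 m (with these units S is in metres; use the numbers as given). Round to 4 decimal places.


S = K * W^2 * F / d
W^2 = 24.8^2 = 615.04
S = 0.000321 * 615.04 * 169.7 / 47.6
Numerator = 0.000321 * 615.04 * 169.7 = 33.503504
S = 33.503504 / 47.6 = 0.7039 m

0.7039


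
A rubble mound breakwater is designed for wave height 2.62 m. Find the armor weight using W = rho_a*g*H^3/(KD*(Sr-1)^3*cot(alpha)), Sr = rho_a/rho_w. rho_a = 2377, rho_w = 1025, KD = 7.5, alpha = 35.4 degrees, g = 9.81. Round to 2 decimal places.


Sr = rho_a / rho_w = 2377 / 1025 = 2.319024
(Sr - 1) = 1.319024
(Sr - 1)^3 = 2.294872
cot(35.4) = 1 / tan(35.4) = 1 / 0.710663 = 1.407137
Numerator = 2377 * 9.81 * 2.62^3 = 419374.5419
Denominator = 7.5 * 2.294872 * 1.407137 = 24.218990
W = 419374.5419 / 24.218990
W = 17315.94 N

17315.94


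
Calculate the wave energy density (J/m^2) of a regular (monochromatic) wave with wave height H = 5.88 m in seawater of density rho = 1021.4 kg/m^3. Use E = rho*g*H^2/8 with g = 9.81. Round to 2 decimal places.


E = (1/8) * rho * g * H^2
E = (1/8) * 1021.4 * 9.81 * 5.88^2
E = 0.125 * 1021.4 * 9.81 * 34.5744
E = 43304.15 J/m^2

43304.15


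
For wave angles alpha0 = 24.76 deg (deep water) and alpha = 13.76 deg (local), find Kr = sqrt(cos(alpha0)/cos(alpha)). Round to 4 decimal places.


Kr = sqrt(cos(alpha0) / cos(alpha))
cos(24.76) = 0.908070
cos(13.76) = 0.971301
Kr = sqrt(0.908070 / 0.971301)
Kr = sqrt(0.934901)
Kr = 0.9669

0.9669


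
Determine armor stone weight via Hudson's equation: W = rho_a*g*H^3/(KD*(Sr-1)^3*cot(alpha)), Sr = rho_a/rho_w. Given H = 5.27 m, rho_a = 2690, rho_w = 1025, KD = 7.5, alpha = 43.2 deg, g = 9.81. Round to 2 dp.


Sr = rho_a / rho_w = 2690 / 1025 = 2.624390
(Sr - 1) = 1.624390
(Sr - 1)^3 = 4.286187
cot(43.2) = 1 / tan(43.2) = 1 / 0.939063 = 1.064892
Numerator = 2690 * 9.81 * 5.27^3 = 3862363.3999
Denominator = 7.5 * 4.286187 * 1.064892 = 34.232442
W = 3862363.3999 / 34.232442
W = 112827.57 N

112827.57


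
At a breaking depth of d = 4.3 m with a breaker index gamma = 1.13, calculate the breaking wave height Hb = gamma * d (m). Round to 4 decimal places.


Hb = gamma * d
Hb = 1.13 * 4.3
Hb = 4.8590 m

4.8590


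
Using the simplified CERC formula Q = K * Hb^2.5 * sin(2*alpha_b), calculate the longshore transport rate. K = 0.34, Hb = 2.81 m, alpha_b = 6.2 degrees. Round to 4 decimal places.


Q = K * Hb^2.5 * sin(2 * alpha_b)
Hb^2.5 = 2.81^2.5 = 13.236276
sin(2 * 6.2) = sin(12.4) = 0.214735
Q = 0.34 * 13.236276 * 0.214735
Q = 0.9664 m^3/s

0.9664


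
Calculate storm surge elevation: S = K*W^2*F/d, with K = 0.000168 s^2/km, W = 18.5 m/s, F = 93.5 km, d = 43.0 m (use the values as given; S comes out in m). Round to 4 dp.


S = K * W^2 * F / d
W^2 = 18.5^2 = 342.25
S = 0.000168 * 342.25 * 93.5 / 43.0
Numerator = 0.000168 * 342.25 * 93.5 = 5.376063
S = 5.376063 / 43.0 = 0.1250 m

0.1250


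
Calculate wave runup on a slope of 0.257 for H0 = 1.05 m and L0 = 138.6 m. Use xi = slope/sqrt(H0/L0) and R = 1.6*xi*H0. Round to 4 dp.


xi = slope / sqrt(H0/L0)
H0/L0 = 1.05/138.6 = 0.007576
sqrt(0.007576) = 0.087039
xi = 0.257 / 0.087039 = 2.952705
R = 1.6 * xi * H0 = 1.6 * 2.952705 * 1.05
R = 4.9605 m

4.9605


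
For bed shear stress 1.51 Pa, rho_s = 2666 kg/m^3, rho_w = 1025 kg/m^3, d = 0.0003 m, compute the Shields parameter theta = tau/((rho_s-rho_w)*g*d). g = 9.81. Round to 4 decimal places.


theta = tau / ((rho_s - rho_w) * g * d)
rho_s - rho_w = 2666 - 1025 = 1641
Denominator = 1641 * 9.81 * 0.0003 = 4.829463
theta = 1.51 / 4.829463
theta = 0.3127

0.3127


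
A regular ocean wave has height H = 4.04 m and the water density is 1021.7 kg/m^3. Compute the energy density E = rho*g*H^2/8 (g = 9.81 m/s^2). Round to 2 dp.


E = (1/8) * rho * g * H^2
E = (1/8) * 1021.7 * 9.81 * 4.04^2
E = 0.125 * 1021.7 * 9.81 * 16.3216
E = 20448.67 J/m^2

20448.67


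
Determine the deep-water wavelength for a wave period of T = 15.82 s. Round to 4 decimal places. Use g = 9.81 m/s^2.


L0 = g * T^2 / (2 * pi)
L0 = 9.81 * 15.82^2 / (2 * pi)
L0 = 9.81 * 250.2724 / 6.28319
L0 = 2455.1722 / 6.28319
L0 = 390.7528 m

390.7528


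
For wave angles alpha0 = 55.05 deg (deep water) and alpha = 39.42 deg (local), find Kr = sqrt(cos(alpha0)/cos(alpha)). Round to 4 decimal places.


Kr = sqrt(cos(alpha0) / cos(alpha))
cos(55.05) = 0.572861
cos(39.42) = 0.772512
Kr = sqrt(0.572861 / 0.772512)
Kr = sqrt(0.741557)
Kr = 0.8611

0.8611


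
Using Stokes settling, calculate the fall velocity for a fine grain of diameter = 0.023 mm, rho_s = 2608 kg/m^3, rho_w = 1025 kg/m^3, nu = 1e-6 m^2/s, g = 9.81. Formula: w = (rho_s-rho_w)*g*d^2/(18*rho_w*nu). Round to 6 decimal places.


w = (rho_s - rho_w) * g * d^2 / (18 * rho_w * nu)
d = 0.023 mm = 0.000023 m
rho_s - rho_w = 2608 - 1025 = 1583
Numerator = 1583 * 9.81 * (0.000023)^2 = 0.000008214963
Denominator = 18 * 1025 * 1e-6 = 0.018450
w = 0.000445 m/s

0.000445


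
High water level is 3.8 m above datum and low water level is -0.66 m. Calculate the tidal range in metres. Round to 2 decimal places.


Tidal range = High water - Low water
Tidal range = 3.8 - (-0.66)
Tidal range = 4.46 m

4.46


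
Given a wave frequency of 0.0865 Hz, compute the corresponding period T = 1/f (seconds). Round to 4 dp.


T = 1 / f
T = 1 / 0.0865
T = 11.5607 s

11.5607


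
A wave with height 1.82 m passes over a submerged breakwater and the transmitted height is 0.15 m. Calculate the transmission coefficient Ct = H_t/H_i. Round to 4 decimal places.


Ct = H_t / H_i
Ct = 0.15 / 1.82
Ct = 0.0824

0.0824


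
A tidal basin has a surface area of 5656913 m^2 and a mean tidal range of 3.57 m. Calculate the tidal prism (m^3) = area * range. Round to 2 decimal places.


Tidal prism = Area * Tidal range
P = 5656913 * 3.57
P = 20195179.41 m^3

20195179.41


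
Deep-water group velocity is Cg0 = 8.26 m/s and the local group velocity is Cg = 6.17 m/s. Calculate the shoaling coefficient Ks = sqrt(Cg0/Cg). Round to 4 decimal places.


Ks = sqrt(Cg0 / Cg)
Ks = sqrt(8.26 / 6.17)
Ks = sqrt(1.3387)
Ks = 1.1570

1.1570


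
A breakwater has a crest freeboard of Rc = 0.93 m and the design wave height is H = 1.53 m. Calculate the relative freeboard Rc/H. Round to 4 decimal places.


Relative freeboard = Rc / H
= 0.93 / 1.53
= 0.6078

0.6078


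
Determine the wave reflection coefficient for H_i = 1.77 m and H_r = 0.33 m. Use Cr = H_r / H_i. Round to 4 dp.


Cr = H_r / H_i
Cr = 0.33 / 1.77
Cr = 0.1864

0.1864


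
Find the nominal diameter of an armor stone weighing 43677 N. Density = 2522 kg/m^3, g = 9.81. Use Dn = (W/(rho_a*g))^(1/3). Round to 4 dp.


V = W / (rho_a * g)
V = 43677 / (2522 * 9.81)
V = 43677 / 24740.82
V = 1.765382 m^3
Dn = V^(1/3) = 1.765382^(1/3)
Dn = 1.2086 m

1.2086


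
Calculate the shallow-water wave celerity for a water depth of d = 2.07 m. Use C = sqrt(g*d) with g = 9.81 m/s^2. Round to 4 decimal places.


Using the shallow-water approximation:
C = sqrt(g * d) = sqrt(9.81 * 2.07)
C = sqrt(20.3067)
C = 4.5063 m/s

4.5063


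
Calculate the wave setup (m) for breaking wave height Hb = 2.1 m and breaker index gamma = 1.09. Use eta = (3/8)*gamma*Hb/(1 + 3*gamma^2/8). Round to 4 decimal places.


eta = (3/8) * gamma * Hb / (1 + 3*gamma^2/8)
Numerator = (3/8) * 1.09 * 2.1 = 0.858375
Denominator = 1 + 3*1.09^2/8 = 1 + 0.445538 = 1.445538
eta = 0.858375 / 1.445538
eta = 0.5938 m

0.5938


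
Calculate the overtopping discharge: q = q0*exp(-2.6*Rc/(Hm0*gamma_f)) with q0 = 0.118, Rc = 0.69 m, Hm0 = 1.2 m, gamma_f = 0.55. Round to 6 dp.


q = q0 * exp(-2.6 * Rc / (Hm0 * gamma_f))
Exponent = -2.6 * 0.69 / (1.2 * 0.55)
= -2.6 * 0.69 / 0.6600
= -2.718182
exp(-2.718182) = 0.065995
q = 0.118 * 0.065995
q = 0.007787 m^3/s/m

0.007787


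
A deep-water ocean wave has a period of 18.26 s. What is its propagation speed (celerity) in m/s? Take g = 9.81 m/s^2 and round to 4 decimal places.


We use the deep-water celerity formula:
C = g * T / (2 * pi)
C = 9.81 * 18.26 / (2 * 3.14159...)
C = 179.130600 / 6.283185
C = 28.5095 m/s

28.5095


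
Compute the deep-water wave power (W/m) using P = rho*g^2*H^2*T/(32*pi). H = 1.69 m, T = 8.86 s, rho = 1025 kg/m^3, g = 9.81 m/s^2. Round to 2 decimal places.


P = rho * g^2 * H^2 * T / (32 * pi)
P = 1025 * 9.81^2 * 1.69^2 * 8.86 / (32 * pi)
P = 1025 * 96.2361 * 2.8561 * 8.86 / 100.53096
P = 24829.57 W/m

24829.57


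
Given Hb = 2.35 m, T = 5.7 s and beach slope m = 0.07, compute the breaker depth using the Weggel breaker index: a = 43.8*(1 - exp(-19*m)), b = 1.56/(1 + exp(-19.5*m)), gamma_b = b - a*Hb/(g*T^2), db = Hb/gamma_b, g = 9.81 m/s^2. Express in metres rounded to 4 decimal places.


a = 43.8 * (1 - exp(-19 * m))
exp(-19 * 0.07) = exp(-1.3300) = 0.264477
a = 43.8 * (1 - 0.264477) = 32.215896
b = 1.56 / (1 + exp(-19.5 * m))
exp(-19.5 * 0.07) = exp(-1.3650) = 0.255381
b = 1.56 / (1 + 0.255381) = 1.242651
Hb / (g * T^2) = 2.35 / (9.81 * 5.7^2) = 2.35 / 318.7269 = 0.00737308
gamma_b = b - a * Hb/(g*T^2) = 1.242651 - 32.215896 * 0.00737308 = 1.005120
db = Hb / gamma_b = 2.35 / 1.005120
db = 2.3380 m

2.3380


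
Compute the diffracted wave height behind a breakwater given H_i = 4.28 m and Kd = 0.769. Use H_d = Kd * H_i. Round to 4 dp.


H_d = Kd * H_i
H_d = 0.769 * 4.28
H_d = 3.2913 m

3.2913


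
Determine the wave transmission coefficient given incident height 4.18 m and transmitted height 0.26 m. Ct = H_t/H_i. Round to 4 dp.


Ct = H_t / H_i
Ct = 0.26 / 4.18
Ct = 0.0622

0.0622


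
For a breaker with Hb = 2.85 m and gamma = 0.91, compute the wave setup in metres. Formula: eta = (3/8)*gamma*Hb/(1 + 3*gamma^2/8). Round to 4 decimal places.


eta = (3/8) * gamma * Hb / (1 + 3*gamma^2/8)
Numerator = (3/8) * 0.91 * 2.85 = 0.972562
Denominator = 1 + 3*0.91^2/8 = 1 + 0.310538 = 1.310538
eta = 0.972562 / 1.310538
eta = 0.7421 m

0.7421


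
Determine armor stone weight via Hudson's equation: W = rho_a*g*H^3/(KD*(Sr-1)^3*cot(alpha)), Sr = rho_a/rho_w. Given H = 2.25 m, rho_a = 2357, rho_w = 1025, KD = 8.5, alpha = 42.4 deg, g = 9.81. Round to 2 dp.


Sr = rho_a / rho_w = 2357 / 1025 = 2.299512
(Sr - 1) = 1.299512
(Sr - 1)^3 = 2.194528
cot(42.4) = 1 / tan(42.4) = 1 / 0.913125 = 1.095140
Numerator = 2357 * 9.81 * 2.25^3 = 263375.9677
Denominator = 8.5 * 2.194528 * 1.095140 = 20.428174
W = 263375.9677 / 20.428174
W = 12892.78 N

12892.78


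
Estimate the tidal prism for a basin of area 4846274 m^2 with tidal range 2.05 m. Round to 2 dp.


Tidal prism = Area * Tidal range
P = 4846274 * 2.05
P = 9934861.70 m^3

9934861.70


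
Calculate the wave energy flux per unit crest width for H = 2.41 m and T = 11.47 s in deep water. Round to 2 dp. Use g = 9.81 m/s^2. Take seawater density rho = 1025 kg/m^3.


P = rho * g^2 * H^2 * T / (32 * pi)
P = 1025 * 9.81^2 * 2.41^2 * 11.47 / (32 * pi)
P = 1025 * 96.2361 * 5.8081 * 11.47 / 100.53096
P = 65367.15 W/m

65367.15


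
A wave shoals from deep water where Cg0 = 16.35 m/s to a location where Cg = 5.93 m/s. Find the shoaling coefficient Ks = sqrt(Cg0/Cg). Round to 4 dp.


Ks = sqrt(Cg0 / Cg)
Ks = sqrt(16.35 / 5.93)
Ks = sqrt(2.7572)
Ks = 1.6605

1.6605


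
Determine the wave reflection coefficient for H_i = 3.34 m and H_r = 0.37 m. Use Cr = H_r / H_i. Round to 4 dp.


Cr = H_r / H_i
Cr = 0.37 / 3.34
Cr = 0.1108

0.1108


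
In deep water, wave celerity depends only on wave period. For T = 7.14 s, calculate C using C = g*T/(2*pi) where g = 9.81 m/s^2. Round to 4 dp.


We use the deep-water celerity formula:
C = g * T / (2 * pi)
C = 9.81 * 7.14 / (2 * 3.14159...)
C = 70.043400 / 6.283185
C = 11.1478 m/s

11.1478


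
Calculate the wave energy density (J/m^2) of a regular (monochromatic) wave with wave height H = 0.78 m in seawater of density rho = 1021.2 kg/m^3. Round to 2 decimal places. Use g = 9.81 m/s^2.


E = (1/8) * rho * g * H^2
E = (1/8) * 1021.2 * 9.81 * 0.78^2
E = 0.125 * 1021.2 * 9.81 * 0.6084
E = 761.87 J/m^2

761.87


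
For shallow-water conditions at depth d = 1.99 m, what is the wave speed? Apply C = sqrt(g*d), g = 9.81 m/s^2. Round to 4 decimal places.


Using the shallow-water approximation:
C = sqrt(g * d) = sqrt(9.81 * 1.99)
C = sqrt(19.5219)
C = 4.4184 m/s

4.4184


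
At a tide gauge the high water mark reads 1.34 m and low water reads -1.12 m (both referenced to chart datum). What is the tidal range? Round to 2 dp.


Tidal range = High water - Low water
Tidal range = 1.34 - (-1.12)
Tidal range = 2.46 m

2.46


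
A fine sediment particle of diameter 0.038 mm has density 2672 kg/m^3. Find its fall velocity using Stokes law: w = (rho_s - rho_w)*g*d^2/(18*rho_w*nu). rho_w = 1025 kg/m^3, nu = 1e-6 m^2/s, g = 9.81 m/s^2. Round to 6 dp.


w = (rho_s - rho_w) * g * d^2 / (18 * rho_w * nu)
d = 0.038 mm = 0.000038 m
rho_s - rho_w = 2672 - 1025 = 1647
Numerator = 1647 * 9.81 * (0.000038)^2 = 0.000023330809
Denominator = 18 * 1025 * 1e-6 = 0.018450
w = 0.001265 m/s

0.001265


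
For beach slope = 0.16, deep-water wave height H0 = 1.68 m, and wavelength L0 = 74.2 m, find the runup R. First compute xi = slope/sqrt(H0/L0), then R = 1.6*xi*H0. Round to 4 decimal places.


xi = slope / sqrt(H0/L0)
H0/L0 = 1.68/74.2 = 0.022642
sqrt(0.022642) = 0.150471
xi = 0.16 / 0.150471 = 1.063328
R = 1.6 * xi * H0 = 1.6 * 1.063328 * 1.68
R = 2.8582 m

2.8582


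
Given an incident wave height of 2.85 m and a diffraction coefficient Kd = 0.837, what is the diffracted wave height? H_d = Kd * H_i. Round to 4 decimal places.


H_d = Kd * H_i
H_d = 0.837 * 2.85
H_d = 2.3855 m

2.3855


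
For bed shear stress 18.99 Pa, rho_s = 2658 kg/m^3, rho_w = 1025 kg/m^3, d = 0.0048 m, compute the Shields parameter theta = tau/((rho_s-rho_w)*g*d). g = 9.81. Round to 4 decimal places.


theta = tau / ((rho_s - rho_w) * g * d)
rho_s - rho_w = 2658 - 1025 = 1633
Denominator = 1633 * 9.81 * 0.0048 = 76.894704
theta = 18.99 / 76.894704
theta = 0.2470

0.2470


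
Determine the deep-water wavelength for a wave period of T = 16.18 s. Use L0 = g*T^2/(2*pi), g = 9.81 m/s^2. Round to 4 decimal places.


L0 = g * T^2 / (2 * pi)
L0 = 9.81 * 16.18^2 / (2 * pi)
L0 = 9.81 * 261.7924 / 6.28319
L0 = 2568.1834 / 6.28319
L0 = 408.7391 m

408.7391


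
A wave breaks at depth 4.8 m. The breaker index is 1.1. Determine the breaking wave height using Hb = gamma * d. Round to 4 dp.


Hb = gamma * d
Hb = 1.1 * 4.8
Hb = 5.2800 m

5.2800


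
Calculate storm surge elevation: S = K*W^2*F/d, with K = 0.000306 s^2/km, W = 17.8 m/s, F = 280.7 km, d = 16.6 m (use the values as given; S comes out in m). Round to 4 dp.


S = K * W^2 * F / d
W^2 = 17.8^2 = 316.84
S = 0.000306 * 316.84 * 280.7 / 16.6
Numerator = 0.000306 * 316.84 * 280.7 = 27.214718
S = 27.214718 / 16.6 = 1.6394 m

1.6394


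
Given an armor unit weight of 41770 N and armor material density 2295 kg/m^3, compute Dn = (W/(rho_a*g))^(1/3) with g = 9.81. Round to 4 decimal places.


V = W / (rho_a * g)
V = 41770 / (2295 * 9.81)
V = 41770 / 22513.95
V = 1.855294 m^3
Dn = V^(1/3) = 1.855294^(1/3)
Dn = 1.2288 m

1.2288


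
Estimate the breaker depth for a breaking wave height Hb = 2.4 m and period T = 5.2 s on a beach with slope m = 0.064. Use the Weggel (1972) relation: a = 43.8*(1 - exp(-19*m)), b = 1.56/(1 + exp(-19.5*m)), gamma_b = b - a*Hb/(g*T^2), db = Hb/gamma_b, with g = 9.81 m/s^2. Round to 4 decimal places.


a = 43.8 * (1 - exp(-19 * m))
exp(-19 * 0.064) = exp(-1.2160) = 0.296413
a = 43.8 * (1 - 0.296413) = 30.817091
b = 1.56 / (1 + exp(-19.5 * m))
exp(-19.5 * 0.064) = exp(-1.2480) = 0.287078
b = 1.56 / (1 + 0.287078) = 1.212047
Hb / (g * T^2) = 2.4 / (9.81 * 5.2^2) = 2.4 / 265.2624 = 0.00904764
gamma_b = b - a * Hb/(g*T^2) = 1.212047 - 30.817091 * 0.00904764 = 0.933225
db = Hb / gamma_b = 2.4 / 0.933225
db = 2.5717 m

2.5717


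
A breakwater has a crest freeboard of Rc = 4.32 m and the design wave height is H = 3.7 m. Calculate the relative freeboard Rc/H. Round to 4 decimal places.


Relative freeboard = Rc / H
= 4.32 / 3.7
= 1.1676

1.1676


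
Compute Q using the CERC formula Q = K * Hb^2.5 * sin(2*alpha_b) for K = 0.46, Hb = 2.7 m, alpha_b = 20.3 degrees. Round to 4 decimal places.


Q = K * Hb^2.5 * sin(2 * alpha_b)
Hb^2.5 = 2.7^2.5 = 11.978692
sin(2 * 20.3) = sin(40.6) = 0.650774
Q = 0.46 * 11.978692 * 0.650774
Q = 3.5859 m^3/s

3.5859


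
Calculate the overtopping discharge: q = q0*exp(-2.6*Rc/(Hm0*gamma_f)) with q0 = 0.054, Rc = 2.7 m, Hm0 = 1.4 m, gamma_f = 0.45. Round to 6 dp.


q = q0 * exp(-2.6 * Rc / (Hm0 * gamma_f))
Exponent = -2.6 * 2.7 / (1.4 * 0.45)
= -2.6 * 2.7 / 0.6300
= -11.142857
exp(-11.142857) = 0.000014
q = 0.054 * 0.000014
q = 0.000001 m^3/s/m

0.000001
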